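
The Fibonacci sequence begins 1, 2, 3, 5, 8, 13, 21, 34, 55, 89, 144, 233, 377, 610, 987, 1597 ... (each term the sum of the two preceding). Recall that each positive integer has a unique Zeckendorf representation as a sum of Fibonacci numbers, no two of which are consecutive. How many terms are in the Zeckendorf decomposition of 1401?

1401: greatest Fibonacci not exceeding it is 987, leaving 414
414: greatest Fibonacci not exceeding it is 377, leaving 37
37: greatest Fibonacci not exceeding it is 34, leaving 3
3: greatest Fibonacci not exceeding it is 3, leaving 0
1401 = 987 + 377 + 34 + 3, which has 4 terms.

4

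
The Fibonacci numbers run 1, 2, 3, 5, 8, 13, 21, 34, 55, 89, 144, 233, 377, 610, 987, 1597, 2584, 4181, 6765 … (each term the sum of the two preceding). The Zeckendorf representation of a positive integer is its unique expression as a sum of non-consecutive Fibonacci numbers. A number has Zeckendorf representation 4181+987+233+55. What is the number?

4181+987+233+55 = 5456.

5456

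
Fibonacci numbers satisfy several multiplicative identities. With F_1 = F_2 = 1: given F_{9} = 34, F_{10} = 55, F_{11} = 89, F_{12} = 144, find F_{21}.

10946

By the addition formula F_{m+n} = F_m F_{n+1} + F_{m−1} F_n with m=12, n=9: F_{21} = 144·55 + 89·34 = 7920 + 3026 = 10946.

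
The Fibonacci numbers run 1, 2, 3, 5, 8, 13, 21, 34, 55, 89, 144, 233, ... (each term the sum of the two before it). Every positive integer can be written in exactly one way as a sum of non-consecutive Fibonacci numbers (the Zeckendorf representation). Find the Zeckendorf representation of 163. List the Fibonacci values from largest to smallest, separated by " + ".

take 144 (≤ 163); 163 − 144 = 19
take 13 (≤ 19); 19 − 13 = 6
take 5 (≤ 6); 6 − 5 = 1
take 1 (≤ 1); 1 − 1 = 0
So 163 = 144 + 13 + 5 + 1, with no two terms consecutive in the sequence.

144 + 13 + 5 + 1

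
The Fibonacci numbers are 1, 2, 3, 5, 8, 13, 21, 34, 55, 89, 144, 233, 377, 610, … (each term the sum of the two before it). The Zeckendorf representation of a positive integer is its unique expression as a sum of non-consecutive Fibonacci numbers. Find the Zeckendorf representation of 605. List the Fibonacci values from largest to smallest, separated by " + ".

377 + 144 + 55 + 21 + 8

377 ≤ 605 < 610, so take 377; remainder 228
144 ≤ 228 < 233, so take 144; remainder 84
55 ≤ 84 < 89, so take 55; remainder 29
21 ≤ 29 < 34, so take 21; remainder 8
8 ≤ 8 < 13, so take 8; remainder 0
So 605 = 377 + 144 + 55 + 21 + 8, with no two terms consecutive in the sequence.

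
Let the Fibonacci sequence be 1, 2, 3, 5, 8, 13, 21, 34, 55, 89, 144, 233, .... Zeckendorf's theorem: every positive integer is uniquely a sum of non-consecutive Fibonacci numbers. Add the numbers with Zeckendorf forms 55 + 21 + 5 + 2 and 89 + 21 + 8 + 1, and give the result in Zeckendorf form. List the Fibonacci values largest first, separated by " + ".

The two numbers are 83 and 119, so their sum is 202.
Repeatedly subtract the largest Fibonacci number that fits:
subtract 144 from 202: 58 remains
subtract 55 from 58: 3 remains
subtract 3 from 3: 0 remains

144 + 55 + 3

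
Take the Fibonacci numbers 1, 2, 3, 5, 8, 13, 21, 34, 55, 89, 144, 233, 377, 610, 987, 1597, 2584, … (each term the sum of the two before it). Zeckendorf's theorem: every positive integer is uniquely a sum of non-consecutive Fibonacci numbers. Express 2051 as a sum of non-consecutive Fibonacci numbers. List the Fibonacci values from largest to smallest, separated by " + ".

1597 + 377 + 55 + 21 + 1

Greedy algorithm:
take 1597 (≤ 2051); 2051 − 1597 = 454
take 377 (≤ 454); 454 − 377 = 77
take 55 (≤ 77); 77 − 55 = 22
take 21 (≤ 22); 22 − 21 = 1
take 1 (≤ 1); 1 − 1 = 0
So 2051 = 1597 + 377 + 55 + 21 + 1, with no two terms consecutive in the sequence.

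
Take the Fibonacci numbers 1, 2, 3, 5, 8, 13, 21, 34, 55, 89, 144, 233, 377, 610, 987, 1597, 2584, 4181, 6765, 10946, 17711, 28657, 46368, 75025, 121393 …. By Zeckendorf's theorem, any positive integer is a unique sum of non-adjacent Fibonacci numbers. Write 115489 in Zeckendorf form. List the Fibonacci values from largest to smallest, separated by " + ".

75025 + 28657 + 10946 + 610 + 233 + 13 + 5

subtract 75025 from 115489: 40464 remains
subtract 28657 from 40464: 11807 remains
subtract 10946 from 11807: 861 remains
subtract 610 from 861: 251 remains
subtract 233 from 251: 18 remains
subtract 13 from 18: 5 remains
subtract 5 from 5: 0 remains
So 115489 = 75025 + 28657 + 10946 + 610 + 233 + 13 + 5, with no two terms consecutive in the sequence.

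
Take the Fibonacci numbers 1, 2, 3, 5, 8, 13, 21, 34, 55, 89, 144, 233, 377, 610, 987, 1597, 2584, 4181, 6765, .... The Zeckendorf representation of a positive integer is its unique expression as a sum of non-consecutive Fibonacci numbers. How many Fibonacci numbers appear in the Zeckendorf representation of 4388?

Greedily peel off the largest Fibonacci term at each step:
4388 − 4181 = 207
207 − 144 = 63
63 − 55 = 8
8 − 8 = 0
4388 = 4181 + 144 + 55 + 8, which has 4 terms.

4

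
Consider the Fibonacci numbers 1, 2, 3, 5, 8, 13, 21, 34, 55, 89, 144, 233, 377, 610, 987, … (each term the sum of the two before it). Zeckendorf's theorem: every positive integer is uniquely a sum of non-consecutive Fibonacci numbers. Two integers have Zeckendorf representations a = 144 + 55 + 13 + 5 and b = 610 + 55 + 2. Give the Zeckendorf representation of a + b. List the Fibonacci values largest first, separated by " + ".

610 + 233 + 34 + 5 + 2

The two numbers are 217 and 667, so their sum is 884.
Greedily peel off the largest Fibonacci term at each step:
884: greatest Fibonacci not exceeding it is 610, leaving 274
274: greatest Fibonacci not exceeding it is 233, leaving 41
41: greatest Fibonacci not exceeding it is 34, leaving 7
7: greatest Fibonacci not exceeding it is 5, leaving 2
2: greatest Fibonacci not exceeding it is 2, leaving 0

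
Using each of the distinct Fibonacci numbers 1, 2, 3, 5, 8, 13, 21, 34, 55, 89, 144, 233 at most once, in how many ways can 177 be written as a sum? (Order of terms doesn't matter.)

Starting from the Zeckendorf form and repeatedly splitting a term F_k into F_{k−1} + F_{k−2} (when neither is already used) reaches every representation.
177 = 144+21+8+3+1 = 89+55+21+8+3+1 — 2 representations.

2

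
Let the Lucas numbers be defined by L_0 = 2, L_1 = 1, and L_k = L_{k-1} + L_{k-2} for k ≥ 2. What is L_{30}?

Iterating the recurrence up to L_{25} = 167761 and L_{24} = 103682:
L_{26} = L_{25} + L_{24} = 167761 + 103682 = 271443
L_{27} = L_{26} + L_{25} = 271443 + 167761 = 439204
L_{28} = L_{27} + L_{26} = 439204 + 271443 = 710647
L_{29} = L_{28} + L_{27} = 710647 + 439204 = 1149851
L_{30} = L_{29} + L_{28} = 1149851 + 710647 = 1860498

1860498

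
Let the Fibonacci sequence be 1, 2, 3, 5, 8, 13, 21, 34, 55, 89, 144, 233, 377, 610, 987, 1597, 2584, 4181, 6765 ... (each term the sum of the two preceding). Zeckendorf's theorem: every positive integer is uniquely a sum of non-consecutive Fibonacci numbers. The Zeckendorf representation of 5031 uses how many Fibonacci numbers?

5

Greedily peel off the largest Fibonacci term at each step:
5031 − 4181 = 850
850 − 610 = 240
240 − 233 = 7
7 − 5 = 2
2 − 2 = 0
5031 = 4181 + 610 + 233 + 5 + 2, which has 5 terms.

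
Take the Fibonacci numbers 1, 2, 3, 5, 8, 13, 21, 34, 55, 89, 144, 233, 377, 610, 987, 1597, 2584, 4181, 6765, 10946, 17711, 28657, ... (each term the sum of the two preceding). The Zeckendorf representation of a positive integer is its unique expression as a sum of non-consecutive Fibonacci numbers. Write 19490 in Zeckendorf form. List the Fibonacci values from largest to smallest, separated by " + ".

17711 + 1597 + 144 + 34 + 3 + 1

take 17711 (≤ 19490); 19490 − 17711 = 1779
take 1597 (≤ 1779); 1779 − 1597 = 182
take 144 (≤ 182); 182 − 144 = 38
take 34 (≤ 38); 38 − 34 = 4
take 3 (≤ 4); 4 − 3 = 1
take 1 (≤ 1); 1 − 1 = 0
So 19490 = 17711 + 1597 + 144 + 34 + 3 + 1, with no two terms consecutive in the sequence.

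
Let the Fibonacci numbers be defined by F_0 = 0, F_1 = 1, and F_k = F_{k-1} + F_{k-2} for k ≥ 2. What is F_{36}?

Iterating the recurrence up to F_{30} = 832040 and F_{29} = 514229:
F_{31} = F_{30} + F_{29} = 832040 + 514229 = 1346269
F_{32} = F_{31} + F_{30} = 1346269 + 832040 = 2178309
F_{33} = F_{32} + F_{31} = 2178309 + 1346269 = 3524578
F_{34} = F_{33} + F_{32} = 3524578 + 2178309 = 5702887
F_{35} = F_{34} + F_{33} = 5702887 + 3524578 = 9227465
F_{36} = F_{35} + F_{34} = 9227465 + 5702887 = 14930352

14930352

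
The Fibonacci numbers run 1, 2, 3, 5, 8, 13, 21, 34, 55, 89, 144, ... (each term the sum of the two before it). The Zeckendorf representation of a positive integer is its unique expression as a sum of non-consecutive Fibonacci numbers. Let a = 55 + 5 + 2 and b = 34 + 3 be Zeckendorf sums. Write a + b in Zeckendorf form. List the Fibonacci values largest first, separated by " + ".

The two numbers are 62 and 37, so their sum is 99.
subtract 89 from 99: 10 remains
subtract 8 from 10: 2 remains
subtract 2 from 2: 0 remains

89 + 8 + 2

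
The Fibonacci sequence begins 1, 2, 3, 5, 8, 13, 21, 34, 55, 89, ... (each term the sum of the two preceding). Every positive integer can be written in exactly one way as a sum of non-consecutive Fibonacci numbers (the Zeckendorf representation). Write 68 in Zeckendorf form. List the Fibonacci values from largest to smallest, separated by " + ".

Repeatedly subtract the largest Fibonacci number that fits:
take 55 (≤ 68); 68 − 55 = 13
take 13 (≤ 13); 13 − 13 = 0
So 68 = 55 + 13, with no two terms consecutive in the sequence.

55 + 13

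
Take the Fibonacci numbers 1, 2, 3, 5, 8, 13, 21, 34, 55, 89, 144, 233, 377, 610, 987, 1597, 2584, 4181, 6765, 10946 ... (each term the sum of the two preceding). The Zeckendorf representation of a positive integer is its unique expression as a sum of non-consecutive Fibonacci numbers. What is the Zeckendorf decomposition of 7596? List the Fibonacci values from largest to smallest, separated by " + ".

6765 + 610 + 144 + 55 + 21 + 1

Greedily peel off the largest Fibonacci term at each step:
7596: greatest Fibonacci not exceeding it is 6765, leaving 831
831: greatest Fibonacci not exceeding it is 610, leaving 221
221: greatest Fibonacci not exceeding it is 144, leaving 77
77: greatest Fibonacci not exceeding it is 55, leaving 22
22: greatest Fibonacci not exceeding it is 21, leaving 1
1: greatest Fibonacci not exceeding it is 1, leaving 0
So 7596 = 6765 + 610 + 144 + 55 + 21 + 1, with no two terms consecutive in the sequence.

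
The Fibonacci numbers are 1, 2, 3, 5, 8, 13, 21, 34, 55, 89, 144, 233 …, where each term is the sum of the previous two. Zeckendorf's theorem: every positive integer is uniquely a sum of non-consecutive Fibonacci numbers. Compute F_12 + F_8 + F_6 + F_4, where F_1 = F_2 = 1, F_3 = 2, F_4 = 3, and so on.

F_12 + F_8 + F_6 + F_4 = 144 + 21 + 8 + 3 = 176.

176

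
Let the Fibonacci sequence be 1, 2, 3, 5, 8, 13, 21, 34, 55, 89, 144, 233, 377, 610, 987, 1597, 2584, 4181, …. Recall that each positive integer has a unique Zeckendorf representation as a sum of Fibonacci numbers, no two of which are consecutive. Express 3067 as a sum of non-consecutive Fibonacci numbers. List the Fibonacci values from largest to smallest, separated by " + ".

Greedy algorithm:
take 2584 (≤ 3067); 3067 − 2584 = 483
take 377 (≤ 483); 483 − 377 = 106
take 89 (≤ 106); 106 − 89 = 17
take 13 (≤ 17); 17 − 13 = 4
take 3 (≤ 4); 4 − 3 = 1
take 1 (≤ 1); 1 − 1 = 0
So 3067 = 2584 + 377 + 89 + 13 + 3 + 1, with no two terms consecutive in the sequence.

2584 + 377 + 89 + 13 + 3 + 1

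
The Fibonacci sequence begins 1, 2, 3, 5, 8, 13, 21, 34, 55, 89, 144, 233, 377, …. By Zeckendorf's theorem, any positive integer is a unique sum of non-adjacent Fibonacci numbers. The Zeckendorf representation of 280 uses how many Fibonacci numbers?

Greedy algorithm:
largest Fibonacci ≤ 280 is 233; 280 − 233 = 47
largest Fibonacci ≤ 47 is 34; 47 − 34 = 13
largest Fibonacci ≤ 13 is 13; 13 − 13 = 0
280 = 233 + 34 + 13, which has 3 terms.

3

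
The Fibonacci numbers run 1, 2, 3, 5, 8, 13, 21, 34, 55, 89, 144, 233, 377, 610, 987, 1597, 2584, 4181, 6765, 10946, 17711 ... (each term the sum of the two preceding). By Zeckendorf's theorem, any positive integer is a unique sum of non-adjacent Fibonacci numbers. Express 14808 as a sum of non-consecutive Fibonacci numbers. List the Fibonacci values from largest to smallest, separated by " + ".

Repeatedly subtract the largest Fibonacci number that fits:
10946 ≤ 14808 < 17711, so take 10946; remainder 3862
2584 ≤ 3862 < 4181, so take 2584; remainder 1278
987 ≤ 1278 < 1597, so take 987; remainder 291
233 ≤ 291 < 377, so take 233; remainder 58
55 ≤ 58 < 89, so take 55; remainder 3
3 ≤ 3 < 5, so take 3; remainder 0
So 14808 = 10946 + 2584 + 987 + 233 + 55 + 3, with no two terms consecutive in the sequence.

10946 + 2584 + 987 + 233 + 55 + 3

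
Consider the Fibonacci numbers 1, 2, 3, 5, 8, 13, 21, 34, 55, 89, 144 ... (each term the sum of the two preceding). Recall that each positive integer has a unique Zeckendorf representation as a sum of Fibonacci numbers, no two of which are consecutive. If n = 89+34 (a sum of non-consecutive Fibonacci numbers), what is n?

89+34 = 123.

123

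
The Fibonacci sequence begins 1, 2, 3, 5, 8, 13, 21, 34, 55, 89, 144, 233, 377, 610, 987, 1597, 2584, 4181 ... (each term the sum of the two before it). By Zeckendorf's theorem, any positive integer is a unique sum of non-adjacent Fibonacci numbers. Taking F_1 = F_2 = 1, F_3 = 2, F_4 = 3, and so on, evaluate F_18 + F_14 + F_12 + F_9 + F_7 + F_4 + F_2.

F_18 + F_14 + F_12 + F_9 + F_7 + F_4 + F_2 = 2584 + 377 + 144 + 34 + 13 + 3 + 1 = 3156.

3156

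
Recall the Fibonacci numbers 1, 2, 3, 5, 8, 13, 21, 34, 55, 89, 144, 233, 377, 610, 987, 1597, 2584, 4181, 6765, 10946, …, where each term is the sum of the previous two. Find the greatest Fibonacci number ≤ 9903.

6765

6765 ≤ 9903 < 10946, so the largest Fibonacci number not exceeding 9903 is 6765.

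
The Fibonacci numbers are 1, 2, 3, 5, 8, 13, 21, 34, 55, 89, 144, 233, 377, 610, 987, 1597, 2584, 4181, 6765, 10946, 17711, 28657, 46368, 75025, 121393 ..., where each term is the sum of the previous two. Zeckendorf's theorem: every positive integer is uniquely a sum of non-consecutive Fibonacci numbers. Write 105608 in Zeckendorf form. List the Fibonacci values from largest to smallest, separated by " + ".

75025 ≤ 105608 < 121393, so take 75025; remainder 30583
28657 ≤ 30583 < 46368, so take 28657; remainder 1926
1597 ≤ 1926 < 2584, so take 1597; remainder 329
233 ≤ 329 < 377, so take 233; remainder 96
89 ≤ 96 < 144, so take 89; remainder 7
5 ≤ 7 < 8, so take 5; remainder 2
2 ≤ 2 < 3, so take 2; remainder 0
So 105608 = 75025 + 28657 + 1597 + 233 + 89 + 5 + 2, with no two terms consecutive in the sequence.

75025 + 28657 + 1597 + 233 + 89 + 5 + 2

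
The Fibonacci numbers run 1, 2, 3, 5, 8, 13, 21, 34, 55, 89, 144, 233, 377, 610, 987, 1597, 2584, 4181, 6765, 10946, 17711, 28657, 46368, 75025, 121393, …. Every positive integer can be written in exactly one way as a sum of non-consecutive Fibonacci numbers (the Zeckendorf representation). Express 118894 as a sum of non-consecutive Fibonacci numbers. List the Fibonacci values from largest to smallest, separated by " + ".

75025 + 28657 + 10946 + 4181 + 55 + 21 + 8 + 1

Repeatedly subtract the largest Fibonacci number that fits:
118894: greatest Fibonacci not exceeding it is 75025, leaving 43869
43869: greatest Fibonacci not exceeding it is 28657, leaving 15212
15212: greatest Fibonacci not exceeding it is 10946, leaving 4266
4266: greatest Fibonacci not exceeding it is 4181, leaving 85
85: greatest Fibonacci not exceeding it is 55, leaving 30
30: greatest Fibonacci not exceeding it is 21, leaving 9
9: greatest Fibonacci not exceeding it is 8, leaving 1
1: greatest Fibonacci not exceeding it is 1, leaving 0
So 118894 = 75025 + 28657 + 10946 + 4181 + 55 + 21 + 8 + 1, with no two terms consecutive in the sequence.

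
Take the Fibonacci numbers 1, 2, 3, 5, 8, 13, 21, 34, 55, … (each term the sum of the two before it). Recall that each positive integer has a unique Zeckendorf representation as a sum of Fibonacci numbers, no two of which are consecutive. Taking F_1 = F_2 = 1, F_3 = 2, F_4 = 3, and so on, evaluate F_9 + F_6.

F_9 + F_6 = 34 + 8 = 42.

42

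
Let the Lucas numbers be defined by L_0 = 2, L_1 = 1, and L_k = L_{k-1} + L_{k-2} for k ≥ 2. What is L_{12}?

322

Iterating the recurrence up to L_{5} = 11 and L_{4} = 7:
L_{6} = L_{5} + L_{4} = 11 + 7 = 18
L_{7} = L_{6} + L_{5} = 18 + 11 = 29
L_{8} = L_{7} + L_{6} = 29 + 18 = 47
L_{9} = L_{8} + L_{7} = 47 + 29 = 76
L_{10} = L_{9} + L_{8} = 76 + 47 = 123
L_{11} = L_{10} + L_{9} = 123 + 76 = 199
L_{12} = L_{11} + L_{10} = 199 + 123 = 322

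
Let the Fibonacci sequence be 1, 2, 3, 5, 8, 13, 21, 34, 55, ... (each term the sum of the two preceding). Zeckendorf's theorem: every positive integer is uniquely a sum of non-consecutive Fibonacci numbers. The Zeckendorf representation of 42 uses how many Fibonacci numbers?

42: greatest Fibonacci not exceeding it is 34, leaving 8
8: greatest Fibonacci not exceeding it is 8, leaving 0
42 = 34 + 8, which has 2 terms.

2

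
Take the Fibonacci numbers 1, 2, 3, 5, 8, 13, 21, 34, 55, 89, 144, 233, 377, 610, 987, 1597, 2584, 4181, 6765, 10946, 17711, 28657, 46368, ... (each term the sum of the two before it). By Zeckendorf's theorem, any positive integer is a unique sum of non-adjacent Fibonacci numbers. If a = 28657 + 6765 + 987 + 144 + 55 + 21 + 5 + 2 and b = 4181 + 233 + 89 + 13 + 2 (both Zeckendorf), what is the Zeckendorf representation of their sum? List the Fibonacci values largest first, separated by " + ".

28657 + 10946 + 987 + 377 + 144 + 34 + 8 + 1

The two numbers are 36636 and 4518, so their sum is 41154.
largest Fibonacci ≤ 41154 is 28657; 41154 − 28657 = 12497
largest Fibonacci ≤ 12497 is 10946; 12497 − 10946 = 1551
largest Fibonacci ≤ 1551 is 987; 1551 − 987 = 564
largest Fibonacci ≤ 564 is 377; 564 − 377 = 187
largest Fibonacci ≤ 187 is 144; 187 − 144 = 43
largest Fibonacci ≤ 43 is 34; 43 − 34 = 9
largest Fibonacci ≤ 9 is 8; 9 − 8 = 1
largest Fibonacci ≤ 1 is 1; 1 − 1 = 0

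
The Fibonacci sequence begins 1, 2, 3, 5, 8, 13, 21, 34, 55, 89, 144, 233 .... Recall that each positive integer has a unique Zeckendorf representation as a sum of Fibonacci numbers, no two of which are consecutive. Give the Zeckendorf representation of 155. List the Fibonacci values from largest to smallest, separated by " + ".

Greedily peel off the largest Fibonacci term at each step:
144 ≤ 155 < 233, so take 144; remainder 11
8 ≤ 11 < 13, so take 8; remainder 3
3 ≤ 3 < 5, so take 3; remainder 0
So 155 = 144 + 8 + 3, with no two terms consecutive in the sequence.

144 + 8 + 3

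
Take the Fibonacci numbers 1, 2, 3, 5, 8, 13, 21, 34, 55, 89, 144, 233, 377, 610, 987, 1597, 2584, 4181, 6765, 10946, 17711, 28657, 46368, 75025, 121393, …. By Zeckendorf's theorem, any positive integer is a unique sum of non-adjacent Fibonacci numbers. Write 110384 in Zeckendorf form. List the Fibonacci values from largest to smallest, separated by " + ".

75025 ≤ 110384 < 121393, so take 75025; remainder 35359
28657 ≤ 35359 < 46368, so take 28657; remainder 6702
4181 ≤ 6702 < 6765, so take 4181; remainder 2521
1597 ≤ 2521 < 2584, so take 1597; remainder 924
610 ≤ 924 < 987, so take 610; remainder 314
233 ≤ 314 < 377, so take 233; remainder 81
55 ≤ 81 < 89, so take 55; remainder 26
21 ≤ 26 < 34, so take 21; remainder 5
5 ≤ 5 < 8, so take 5; remainder 0
So 110384 = 75025 + 28657 + 4181 + 1597 + 610 + 233 + 55 + 21 + 5, with no two terms consecutive in the sequence.

75025 + 28657 + 4181 + 1597 + 610 + 233 + 55 + 21 + 5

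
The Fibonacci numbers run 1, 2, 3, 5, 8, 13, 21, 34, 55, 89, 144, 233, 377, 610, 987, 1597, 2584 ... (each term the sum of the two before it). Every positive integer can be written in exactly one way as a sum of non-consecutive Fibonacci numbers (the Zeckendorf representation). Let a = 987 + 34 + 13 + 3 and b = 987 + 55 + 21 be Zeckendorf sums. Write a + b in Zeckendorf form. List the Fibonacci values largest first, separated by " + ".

The two numbers are 1037 and 1063, so their sum is 2100.
Greedily peel off the largest Fibonacci term at each step:
subtract 1597 from 2100: 503 remains
subtract 377 from 503: 126 remains
subtract 89 from 126: 37 remains
subtract 34 from 37: 3 remains
subtract 3 from 3: 0 remains

1597 + 377 + 89 + 34 + 3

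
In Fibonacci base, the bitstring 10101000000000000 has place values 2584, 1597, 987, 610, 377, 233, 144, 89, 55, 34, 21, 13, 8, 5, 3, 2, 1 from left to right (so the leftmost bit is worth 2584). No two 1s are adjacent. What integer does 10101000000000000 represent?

Summing the place values of the 1 bits: 2584 + 987 + 377 = 3948.

3948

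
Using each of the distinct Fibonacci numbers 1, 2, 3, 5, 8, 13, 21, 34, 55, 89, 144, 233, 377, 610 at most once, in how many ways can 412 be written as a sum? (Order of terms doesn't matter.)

412 = 377+34+1 = 377+21+13+1 = 233+144+34+1 = … (9 more), for 12 in all.

12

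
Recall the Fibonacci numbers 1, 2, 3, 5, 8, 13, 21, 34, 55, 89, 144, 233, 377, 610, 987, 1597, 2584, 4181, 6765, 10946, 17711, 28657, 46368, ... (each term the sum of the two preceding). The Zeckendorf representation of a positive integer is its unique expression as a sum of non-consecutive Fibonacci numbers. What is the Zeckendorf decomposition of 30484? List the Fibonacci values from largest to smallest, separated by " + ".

Greedily peel off the largest Fibonacci term at each step:
30484: greatest Fibonacci not exceeding it is 28657, leaving 1827
1827: greatest Fibonacci not exceeding it is 1597, leaving 230
230: greatest Fibonacci not exceeding it is 144, leaving 86
86: greatest Fibonacci not exceeding it is 55, leaving 31
31: greatest Fibonacci not exceeding it is 21, leaving 10
10: greatest Fibonacci not exceeding it is 8, leaving 2
2: greatest Fibonacci not exceeding it is 2, leaving 0
So 30484 = 28657 + 1597 + 144 + 55 + 21 + 8 + 2, with no two terms consecutive in the sequence.

28657 + 1597 + 144 + 55 + 21 + 8 + 2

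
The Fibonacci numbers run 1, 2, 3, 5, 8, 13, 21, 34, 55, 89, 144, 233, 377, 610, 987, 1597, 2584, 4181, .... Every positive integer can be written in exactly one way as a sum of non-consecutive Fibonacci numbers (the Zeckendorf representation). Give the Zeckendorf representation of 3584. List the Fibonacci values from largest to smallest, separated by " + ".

2584 + 987 + 13

Greedy algorithm:
largest Fibonacci ≤ 3584 is 2584; 3584 − 2584 = 1000
largest Fibonacci ≤ 1000 is 987; 1000 − 987 = 13
largest Fibonacci ≤ 13 is 13; 13 − 13 = 0
So 3584 = 2584 + 987 + 13, with no two terms consecutive in the sequence.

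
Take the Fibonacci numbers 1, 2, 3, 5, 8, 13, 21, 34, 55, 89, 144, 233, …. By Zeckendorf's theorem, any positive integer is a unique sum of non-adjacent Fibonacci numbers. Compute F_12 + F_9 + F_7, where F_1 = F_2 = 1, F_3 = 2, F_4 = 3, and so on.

F_12 + F_9 + F_7 = 144 + 34 + 13 = 191.

191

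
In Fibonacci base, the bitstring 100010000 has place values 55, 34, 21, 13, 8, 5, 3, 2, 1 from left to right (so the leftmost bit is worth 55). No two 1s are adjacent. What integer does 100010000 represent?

Summing the place values of the 1 bits: 55 + 8 = 63.

63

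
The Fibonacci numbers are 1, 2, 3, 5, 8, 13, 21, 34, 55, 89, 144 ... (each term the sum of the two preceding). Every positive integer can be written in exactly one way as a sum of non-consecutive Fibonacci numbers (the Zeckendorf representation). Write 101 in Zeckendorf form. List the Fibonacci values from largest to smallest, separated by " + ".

89 + 8 + 3 + 1

Repeatedly subtract the largest Fibonacci number that fits:
largest Fibonacci ≤ 101 is 89; 101 − 89 = 12
largest Fibonacci ≤ 12 is 8; 12 − 8 = 4
largest Fibonacci ≤ 4 is 3; 4 − 3 = 1
largest Fibonacci ≤ 1 is 1; 1 − 1 = 0
So 101 = 89 + 8 + 3 + 1, with no two terms consecutive in the sequence.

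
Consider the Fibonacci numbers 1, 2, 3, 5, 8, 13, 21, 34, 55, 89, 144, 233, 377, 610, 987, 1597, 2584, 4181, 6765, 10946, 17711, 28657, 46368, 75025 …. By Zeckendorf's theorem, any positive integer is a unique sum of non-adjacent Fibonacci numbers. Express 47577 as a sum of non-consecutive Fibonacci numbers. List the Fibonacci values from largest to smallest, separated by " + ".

47577 − 46368 = 1209
1209 − 987 = 222
222 − 144 = 78
78 − 55 = 23
23 − 21 = 2
2 − 2 = 0
So 47577 = 46368 + 987 + 144 + 55 + 21 + 2, with no two terms consecutive in the sequence.

46368 + 987 + 144 + 55 + 21 + 2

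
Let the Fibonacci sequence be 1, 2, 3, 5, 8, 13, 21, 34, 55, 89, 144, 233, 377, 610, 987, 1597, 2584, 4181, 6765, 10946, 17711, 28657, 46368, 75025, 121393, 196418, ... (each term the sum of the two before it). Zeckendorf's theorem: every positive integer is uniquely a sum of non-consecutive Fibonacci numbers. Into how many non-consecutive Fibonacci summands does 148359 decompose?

9

Repeatedly subtract the largest Fibonacci number that fits:
take 121393 (≤ 148359); 148359 − 121393 = 26966
take 17711 (≤ 26966); 26966 − 17711 = 9255
take 6765 (≤ 9255); 9255 − 6765 = 2490
take 1597 (≤ 2490); 2490 − 1597 = 893
take 610 (≤ 893); 893 − 610 = 283
take 233 (≤ 283); 283 − 233 = 50
take 34 (≤ 50); 50 − 34 = 16
take 13 (≤ 16); 16 − 13 = 3
take 3 (≤ 3); 3 − 3 = 0
148359 = 121393 + 17711 + 6765 + 1597 + 610 + 233 + 34 + 13 + 3, which has 9 terms.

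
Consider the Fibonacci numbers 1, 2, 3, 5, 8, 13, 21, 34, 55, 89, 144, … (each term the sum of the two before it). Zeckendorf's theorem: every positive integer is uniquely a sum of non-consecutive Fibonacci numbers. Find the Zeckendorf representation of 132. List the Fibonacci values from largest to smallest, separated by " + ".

take 89 (≤ 132); 132 − 89 = 43
take 34 (≤ 43); 43 − 34 = 9
take 8 (≤ 9); 9 − 8 = 1
take 1 (≤ 1); 1 − 1 = 0
So 132 = 89 + 34 + 8 + 1, with no two terms consecutive in the sequence.

89 + 34 + 8 + 1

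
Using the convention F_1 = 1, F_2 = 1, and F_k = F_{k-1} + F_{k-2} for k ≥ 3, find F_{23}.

28657

Iterating the recurrence up to F_{18} = 2584 and F_{17} = 1597:
F_{19} = F_{18} + F_{17} = 2584 + 1597 = 4181
F_{20} = F_{19} + F_{18} = 4181 + 2584 = 6765
F_{21} = F_{20} + F_{19} = 6765 + 4181 = 10946
F_{22} = F_{21} + F_{20} = 10946 + 6765 = 17711
F_{23} = F_{22} + F_{21} = 17711 + 10946 = 28657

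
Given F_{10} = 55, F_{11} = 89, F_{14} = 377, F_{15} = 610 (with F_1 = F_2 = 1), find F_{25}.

By the addition formula F_{m+n} = F_m F_{n+1} + F_{m−1} F_n with m=11, n=14: F_{25} = 89·610 + 55·377 = 54290 + 20735 = 75025.

75025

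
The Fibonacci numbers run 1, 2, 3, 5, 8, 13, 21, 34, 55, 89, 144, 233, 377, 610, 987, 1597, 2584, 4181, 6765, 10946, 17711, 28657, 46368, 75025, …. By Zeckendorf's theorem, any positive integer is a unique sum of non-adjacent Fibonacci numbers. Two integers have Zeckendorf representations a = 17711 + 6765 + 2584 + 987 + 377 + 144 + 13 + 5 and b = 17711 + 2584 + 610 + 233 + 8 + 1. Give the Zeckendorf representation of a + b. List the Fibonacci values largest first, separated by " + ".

The two numbers are 28586 and 21147, so their sum is 49733.
Greedily peel off the largest Fibonacci term at each step:
largest Fibonacci ≤ 49733 is 46368; 49733 − 46368 = 3365
largest Fibonacci ≤ 3365 is 2584; 3365 − 2584 = 781
largest Fibonacci ≤ 781 is 610; 781 − 610 = 171
largest Fibonacci ≤ 171 is 144; 171 − 144 = 27
largest Fibonacci ≤ 27 is 21; 27 − 21 = 6
largest Fibonacci ≤ 6 is 5; 6 − 5 = 1
largest Fibonacci ≤ 1 is 1; 1 − 1 = 0

46368 + 2584 + 610 + 144 + 21 + 5 + 1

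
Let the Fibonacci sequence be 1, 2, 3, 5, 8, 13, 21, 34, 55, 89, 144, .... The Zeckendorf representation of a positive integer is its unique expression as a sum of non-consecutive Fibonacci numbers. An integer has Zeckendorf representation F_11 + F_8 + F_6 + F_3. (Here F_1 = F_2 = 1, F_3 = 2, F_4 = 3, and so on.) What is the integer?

120

F_11 + F_8 + F_6 + F_3 = 89 + 21 + 8 + 2 = 120.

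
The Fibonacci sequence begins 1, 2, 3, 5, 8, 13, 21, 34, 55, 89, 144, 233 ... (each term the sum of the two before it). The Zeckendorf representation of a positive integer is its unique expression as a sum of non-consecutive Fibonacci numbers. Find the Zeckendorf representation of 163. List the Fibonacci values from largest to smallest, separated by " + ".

largest Fibonacci ≤ 163 is 144; 163 − 144 = 19
largest Fibonacci ≤ 19 is 13; 19 − 13 = 6
largest Fibonacci ≤ 6 is 5; 6 − 5 = 1
largest Fibonacci ≤ 1 is 1; 1 − 1 = 0
So 163 = 144 + 13 + 5 + 1, with no two terms consecutive in the sequence.

144 + 13 + 5 + 1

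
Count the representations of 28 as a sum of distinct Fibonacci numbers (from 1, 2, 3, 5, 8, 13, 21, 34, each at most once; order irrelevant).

28 = 21+5+2 = 13+8+5+2 — 2 representations.

2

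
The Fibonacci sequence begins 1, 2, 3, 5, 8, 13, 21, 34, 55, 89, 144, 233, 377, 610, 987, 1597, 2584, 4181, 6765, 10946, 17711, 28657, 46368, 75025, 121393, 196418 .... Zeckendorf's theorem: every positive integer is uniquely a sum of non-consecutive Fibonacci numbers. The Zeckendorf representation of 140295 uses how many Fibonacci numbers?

Greedily peel off the largest Fibonacci term at each step:
140295: greatest Fibonacci not exceeding it is 121393, leaving 18902
18902: greatest Fibonacci not exceeding it is 17711, leaving 1191
1191: greatest Fibonacci not exceeding it is 987, leaving 204
204: greatest Fibonacci not exceeding it is 144, leaving 60
60: greatest Fibonacci not exceeding it is 55, leaving 5
5: greatest Fibonacci not exceeding it is 5, leaving 0
140295 = 121393 + 17711 + 987 + 144 + 55 + 5, which has 6 terms.

6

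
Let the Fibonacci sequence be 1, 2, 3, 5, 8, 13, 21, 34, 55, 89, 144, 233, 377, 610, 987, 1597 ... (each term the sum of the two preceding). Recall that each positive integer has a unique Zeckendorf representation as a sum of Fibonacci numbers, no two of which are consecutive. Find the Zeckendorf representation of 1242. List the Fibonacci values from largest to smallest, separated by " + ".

1242 − 987 = 255
255 − 233 = 22
22 − 21 = 1
1 − 1 = 0
So 1242 = 987 + 233 + 21 + 1, with no two terms consecutive in the sequence.

987 + 233 + 21 + 1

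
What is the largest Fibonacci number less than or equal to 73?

55

55 ≤ 73 < 89, so the largest Fibonacci number not exceeding 73 is 55.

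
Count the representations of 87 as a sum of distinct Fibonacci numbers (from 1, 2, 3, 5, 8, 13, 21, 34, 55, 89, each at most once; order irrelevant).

Starting from the Zeckendorf form and repeatedly splitting a term F_k into F_{k−1} + F_{k−2} (when neither is already used) reaches every representation.
87 = 55+21+8+3 = 55+21+8+2+1 = 55+21+5+3+2+1 = 55+13+8+5+3+2+1 = … (1 more), for 5 in all.

5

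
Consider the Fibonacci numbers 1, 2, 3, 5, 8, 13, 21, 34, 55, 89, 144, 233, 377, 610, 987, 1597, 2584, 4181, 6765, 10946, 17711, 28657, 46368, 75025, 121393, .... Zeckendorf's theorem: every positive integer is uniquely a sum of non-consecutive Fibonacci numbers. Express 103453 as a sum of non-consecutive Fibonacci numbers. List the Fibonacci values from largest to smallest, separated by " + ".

Repeatedly subtract the largest Fibonacci number that fits:
103453: greatest Fibonacci not exceeding it is 75025, leaving 28428
28428: greatest Fibonacci not exceeding it is 17711, leaving 10717
10717: greatest Fibonacci not exceeding it is 6765, leaving 3952
3952: greatest Fibonacci not exceeding it is 2584, leaving 1368
1368: greatest Fibonacci not exceeding it is 987, leaving 381
381: greatest Fibonacci not exceeding it is 377, leaving 4
4: greatest Fibonacci not exceeding it is 3, leaving 1
1: greatest Fibonacci not exceeding it is 1, leaving 0
So 103453 = 75025 + 17711 + 6765 + 2584 + 987 + 377 + 3 + 1, with no two terms consecutive in the sequence.

75025 + 17711 + 6765 + 2584 + 987 + 377 + 3 + 1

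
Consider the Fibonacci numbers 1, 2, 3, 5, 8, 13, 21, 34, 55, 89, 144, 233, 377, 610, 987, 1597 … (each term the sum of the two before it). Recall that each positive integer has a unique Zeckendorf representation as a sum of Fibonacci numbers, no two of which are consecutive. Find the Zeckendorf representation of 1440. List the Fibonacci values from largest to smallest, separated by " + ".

subtract 987 from 1440: 453 remains
subtract 377 from 453: 76 remains
subtract 55 from 76: 21 remains
subtract 21 from 21: 0 remains
So 1440 = 987 + 377 + 55 + 21, with no two terms consecutive in the sequence.

987 + 377 + 55 + 21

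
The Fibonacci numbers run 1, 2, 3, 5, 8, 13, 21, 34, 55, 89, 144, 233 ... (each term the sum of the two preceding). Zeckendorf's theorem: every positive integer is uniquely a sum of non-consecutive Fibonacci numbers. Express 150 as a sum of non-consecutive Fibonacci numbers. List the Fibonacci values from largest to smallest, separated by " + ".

144 + 5 + 1

Greedy algorithm:
largest Fibonacci ≤ 150 is 144; 150 − 144 = 6
largest Fibonacci ≤ 6 is 5; 6 − 5 = 1
largest Fibonacci ≤ 1 is 1; 1 − 1 = 0
So 150 = 144 + 5 + 1, with no two terms consecutive in the sequence.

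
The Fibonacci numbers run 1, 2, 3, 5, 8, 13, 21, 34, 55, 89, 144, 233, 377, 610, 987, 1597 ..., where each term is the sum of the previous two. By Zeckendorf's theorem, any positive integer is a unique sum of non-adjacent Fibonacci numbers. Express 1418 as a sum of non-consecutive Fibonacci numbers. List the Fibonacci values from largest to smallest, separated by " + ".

987 + 377 + 34 + 13 + 5 + 2

1418 − 987 = 431
431 − 377 = 54
54 − 34 = 20
20 − 13 = 7
7 − 5 = 2
2 − 2 = 0
So 1418 = 987 + 377 + 34 + 13 + 5 + 2, with no two terms consecutive in the sequence.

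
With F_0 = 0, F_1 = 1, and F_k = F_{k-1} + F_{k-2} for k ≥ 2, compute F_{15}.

610

Iterating the recurrence up to F_{9} = 34 and F_{8} = 21:
F_{10} = F_{9} + F_{8} = 34 + 21 = 55
F_{11} = F_{10} + F_{9} = 55 + 34 = 89
F_{12} = F_{11} + F_{10} = 89 + 55 = 144
F_{13} = F_{12} + F_{11} = 144 + 89 = 233
F_{14} = F_{13} + F_{12} = 233 + 144 = 377
F_{15} = F_{14} + F_{13} = 377 + 233 = 610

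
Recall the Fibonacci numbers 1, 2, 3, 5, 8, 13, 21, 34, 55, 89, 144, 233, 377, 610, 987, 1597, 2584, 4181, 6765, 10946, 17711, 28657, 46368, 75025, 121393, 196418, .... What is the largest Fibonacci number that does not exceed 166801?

121393

121393 ≤ 166801 < 196418, so the largest Fibonacci number not exceeding 166801 is 121393.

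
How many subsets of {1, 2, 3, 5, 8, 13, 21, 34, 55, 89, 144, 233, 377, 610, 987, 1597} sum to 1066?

Starting from the Zeckendorf form and repeatedly splitting a term F_k into F_{k−1} + F_{k−2} (when neither is already used) reaches every representation.
1066 = 987+55+21+3 = 987+55+21+2+1 = 987+55+13+8+3 = 610+377+55+21+3 = … (23 more), for 27 in all.

27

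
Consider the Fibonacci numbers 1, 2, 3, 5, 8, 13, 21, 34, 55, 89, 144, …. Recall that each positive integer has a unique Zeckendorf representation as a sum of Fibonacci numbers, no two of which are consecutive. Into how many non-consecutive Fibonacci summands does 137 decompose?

4

Greedy algorithm:
137 − 89 = 48
48 − 34 = 14
14 − 13 = 1
1 − 1 = 0
137 = 89 + 34 + 13 + 1, which has 4 terms.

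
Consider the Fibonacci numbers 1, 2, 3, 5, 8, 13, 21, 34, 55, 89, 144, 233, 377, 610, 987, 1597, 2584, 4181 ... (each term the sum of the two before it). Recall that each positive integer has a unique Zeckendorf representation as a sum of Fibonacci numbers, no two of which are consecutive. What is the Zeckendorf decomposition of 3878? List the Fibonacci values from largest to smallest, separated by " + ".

subtract 2584 from 3878: 1294 remains
subtract 987 from 1294: 307 remains
subtract 233 from 307: 74 remains
subtract 55 from 74: 19 remains
subtract 13 from 19: 6 remains
subtract 5 from 6: 1 remains
subtract 1 from 1: 0 remains
So 3878 = 2584 + 987 + 233 + 55 + 13 + 5 + 1, with no two terms consecutive in the sequence.

2584 + 987 + 233 + 55 + 13 + 5 + 1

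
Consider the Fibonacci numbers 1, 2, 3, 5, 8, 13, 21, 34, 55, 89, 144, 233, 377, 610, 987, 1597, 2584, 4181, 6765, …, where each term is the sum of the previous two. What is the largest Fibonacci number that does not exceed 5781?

4181 ≤ 5781 < 6765, so the largest Fibonacci number not exceeding 5781 is 4181.

4181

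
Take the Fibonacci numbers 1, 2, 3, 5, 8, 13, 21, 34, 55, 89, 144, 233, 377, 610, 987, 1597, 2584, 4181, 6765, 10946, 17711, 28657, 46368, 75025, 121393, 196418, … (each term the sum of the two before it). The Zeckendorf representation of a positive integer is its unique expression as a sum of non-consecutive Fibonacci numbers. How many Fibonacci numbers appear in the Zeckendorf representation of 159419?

7

Repeatedly subtract the largest Fibonacci number that fits:
take 121393 (≤ 159419); 159419 − 121393 = 38026
take 28657 (≤ 38026); 38026 − 28657 = 9369
take 6765 (≤ 9369); 9369 − 6765 = 2604
take 2584 (≤ 2604); 2604 − 2584 = 20
take 13 (≤ 20); 20 − 13 = 7
take 5 (≤ 7); 7 − 5 = 2
take 2 (≤ 2); 2 − 2 = 0
159419 = 121393 + 28657 + 6765 + 2584 + 13 + 5 + 2, which has 7 terms.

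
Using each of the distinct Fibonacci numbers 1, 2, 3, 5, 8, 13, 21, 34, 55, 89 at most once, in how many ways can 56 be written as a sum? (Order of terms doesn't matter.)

Each representation comes from the Zeckendorf form by replacing some F_k with F_{k−1} + F_{k−2} where possible.
56 = 55+1 = 34+21+1 = 34+13+8+1 = 34+13+5+3+1 — 4 representations.

4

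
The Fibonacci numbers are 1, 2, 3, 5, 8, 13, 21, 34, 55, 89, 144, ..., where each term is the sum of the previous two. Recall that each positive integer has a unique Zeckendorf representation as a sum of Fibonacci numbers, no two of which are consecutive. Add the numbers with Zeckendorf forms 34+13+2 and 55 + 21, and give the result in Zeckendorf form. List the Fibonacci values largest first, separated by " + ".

The two numbers are 49 and 76, so their sum is 125.
Repeatedly subtract the largest Fibonacci number that fits:
take 89 (≤ 125); 125 − 89 = 36
take 34 (≤ 36); 36 − 34 = 2
take 2 (≤ 2); 2 − 2 = 0

89 + 34 + 2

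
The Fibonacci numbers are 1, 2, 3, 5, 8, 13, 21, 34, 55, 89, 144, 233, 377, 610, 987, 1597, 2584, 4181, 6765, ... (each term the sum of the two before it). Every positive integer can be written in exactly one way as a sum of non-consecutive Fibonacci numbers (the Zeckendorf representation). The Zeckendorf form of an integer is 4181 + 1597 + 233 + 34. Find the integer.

4181 + 1597 + 233 + 34 = 6045.

6045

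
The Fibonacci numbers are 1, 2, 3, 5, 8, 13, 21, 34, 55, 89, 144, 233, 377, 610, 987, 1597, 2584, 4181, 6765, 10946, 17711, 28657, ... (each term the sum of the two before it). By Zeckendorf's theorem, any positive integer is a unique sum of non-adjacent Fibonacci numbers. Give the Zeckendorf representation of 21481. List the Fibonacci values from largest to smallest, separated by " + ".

subtract 17711 from 21481: 3770 remains
subtract 2584 from 3770: 1186 remains
subtract 987 from 1186: 199 remains
subtract 144 from 199: 55 remains
subtract 55 from 55: 0 remains
So 21481 = 17711 + 2584 + 987 + 144 + 55, with no two terms consecutive in the sequence.

17711 + 2584 + 987 + 144 + 55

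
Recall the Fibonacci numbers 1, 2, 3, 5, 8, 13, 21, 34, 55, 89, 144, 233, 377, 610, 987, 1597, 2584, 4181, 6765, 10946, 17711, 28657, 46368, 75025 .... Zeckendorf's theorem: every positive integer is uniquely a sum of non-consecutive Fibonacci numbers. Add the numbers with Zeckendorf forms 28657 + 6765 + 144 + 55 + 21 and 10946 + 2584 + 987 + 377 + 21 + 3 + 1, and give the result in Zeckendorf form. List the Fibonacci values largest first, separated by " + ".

46368 + 4181 + 8 + 3 + 1

The two numbers are 35642 and 14919, so their sum is 50561.
50561 − 46368 = 4193
4193 − 4181 = 12
12 − 8 = 4
4 − 3 = 1
1 − 1 = 0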